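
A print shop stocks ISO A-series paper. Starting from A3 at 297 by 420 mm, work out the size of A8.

A4: ⌊420/2⌋ × 297 = 210 × 297 mm
A5: ⌊297/2⌋ × 210 = 148 × 210 mm
A6: ⌊210/2⌋ × 148 = 105 × 148 mm
A7: ⌊148/2⌋ × 105 = 74 × 105 mm
A8: ⌊105/2⌋ × 74 = 52 × 74 mm

52 × 74 mm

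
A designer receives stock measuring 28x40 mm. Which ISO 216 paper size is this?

C10 (28 × 40 mm)

Aspect ratio 40/28 ≈ 1.429 — close to the ISO √2 ≈ 1.414.
In the C-series (envelope sizes, between A and B): C10 = 28 × 40 mm.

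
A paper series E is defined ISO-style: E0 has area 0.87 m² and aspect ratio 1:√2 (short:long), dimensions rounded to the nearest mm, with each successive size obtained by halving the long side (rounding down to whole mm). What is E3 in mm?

Let E0's short side be w mm. w · w√2 = 0.87 m² = 870,000 mm², so w ≈ 784.3 mm and w√2 ≈ 1109.2 mm → E0 = 784 × 1109 mm.
E1: ⌊1109/2⌋ × 784 = 554 × 784 mm
E2: ⌊784/2⌋ × 554 = 392 × 554 mm
E3: ⌊554/2⌋ × 392 = 277 × 392 mm

277 × 392 mm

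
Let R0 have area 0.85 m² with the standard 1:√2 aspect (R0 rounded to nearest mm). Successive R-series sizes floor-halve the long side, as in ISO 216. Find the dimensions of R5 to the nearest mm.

137 × 193 mm

Let R0's short side be w mm. w · w√2 = 0.85 m² = 850,000 mm², so w ≈ 775.3 mm and w√2 ≈ 1096.4 mm → R0 = 775 × 1096 mm.
R1: ⌊1096/2⌋ × 775 = 548 × 775 mm
R2: ⌊775/2⌋ × 548 = 387 × 548 mm
R3: ⌊548/2⌋ × 387 = 274 × 387 mm
R4: ⌊387/2⌋ × 274 = 193 × 274 mm
R5: ⌊274/2⌋ × 193 = 137 × 193 mm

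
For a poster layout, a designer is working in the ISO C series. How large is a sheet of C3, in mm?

C0 = 917 × 1297 mm (C0 is the geometric mean of A0 and B0, aspect 1:√2).
C1: ⌊1297/2⌋ × 917 = 648 × 917 mm
C2: ⌊917/2⌋ × 648 = 458 × 648 mm
C3: ⌊648/2⌋ × 458 = 324 × 458 mm

324 × 458 mm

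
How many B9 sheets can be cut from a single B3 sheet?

Each ISO step halves the sheet: 1 × B3 → 2 × B4 → 4 × B5 → 8 × B6 → …
From B3 to B9 is 6 halving steps: 2^6 = 64.

64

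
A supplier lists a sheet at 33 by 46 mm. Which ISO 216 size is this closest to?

B10 (31 × 44 mm)

Aspect ratio 46/33 ≈ 1.394 (ISO target is √2 ≈ 1.414).
In the B-series (B0 = 1000 × 1414 mm): B10 = 31 × 44 mm.
Off by 4 mm total — nearest standard size.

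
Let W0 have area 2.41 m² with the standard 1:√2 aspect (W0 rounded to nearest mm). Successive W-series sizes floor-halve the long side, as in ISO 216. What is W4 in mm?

Let W0's short side be w mm. w · w√2 = 2.41 m² = 2,410,000 mm², so w ≈ 1305.4 mm and w√2 ≈ 1846.1 mm → W0 = 1305 × 1846 mm.
W1: ⌊1846/2⌋ × 1305 = 923 × 1305 mm
W2: ⌊1305/2⌋ × 923 = 652 × 923 mm
W3: ⌊923/2⌋ × 652 = 461 × 652 mm
W4: ⌊652/2⌋ × 461 = 326 × 461 mm

326 × 461 mm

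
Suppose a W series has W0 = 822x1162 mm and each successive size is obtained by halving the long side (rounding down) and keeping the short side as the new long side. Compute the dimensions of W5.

W1: ⌊1162/2⌋ × 822 = 581 × 822 mm
W2: ⌊822/2⌋ × 581 = 411 × 581 mm
W3: ⌊581/2⌋ × 411 = 290 × 411 mm
W4: ⌊411/2⌋ × 290 = 205 × 290 mm
W5: ⌊290/2⌋ × 205 = 145 × 205 mm

145 × 205 mm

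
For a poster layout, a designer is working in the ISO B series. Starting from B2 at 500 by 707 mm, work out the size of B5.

B3: ⌊707/2⌋ × 500 = 353 × 500 mm
B4: ⌊500/2⌋ × 353 = 250 × 353 mm
B5: ⌊353/2⌋ × 250 = 176 × 250 mm

176 × 250 mm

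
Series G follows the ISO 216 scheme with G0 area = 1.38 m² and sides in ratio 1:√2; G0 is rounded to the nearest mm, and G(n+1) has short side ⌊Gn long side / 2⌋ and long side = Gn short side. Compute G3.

349 × 494 mm

Let G0's short side be w mm. w · w√2 = 1.38 m² = 1,380,000 mm², so w ≈ 987.8 mm and w√2 ≈ 1397.0 mm → G0 = 988 × 1397 mm.
G1: ⌊1397/2⌋ × 988 = 698 × 988 mm
G2: ⌊988/2⌋ × 698 = 494 × 698 mm
G3: ⌊698/2⌋ × 494 = 349 × 494 mm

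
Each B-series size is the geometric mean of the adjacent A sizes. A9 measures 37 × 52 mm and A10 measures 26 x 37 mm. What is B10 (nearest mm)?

31 × 44 mm

Short side: √(37 · 26) = √962 ≈ 31.0 → 31 mm
Long side: √(52 · 37) = √1924 ≈ 43.9 → 44 mm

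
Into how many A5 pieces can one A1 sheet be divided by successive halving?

Each ISO step halves the sheet: 1 × A1 → 2 × A2 → 4 × A3 → 8 × A4 → …
From A1 to A5 is 4 halving steps: 2^4 = 16.

16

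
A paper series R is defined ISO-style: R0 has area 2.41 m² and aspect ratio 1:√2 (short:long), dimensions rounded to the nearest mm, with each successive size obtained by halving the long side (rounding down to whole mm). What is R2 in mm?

652 × 923 mm

Let R0's short side be w mm. w · w√2 = 2.41 m² = 2,410,000 mm², so w ≈ 1305.4 mm and w√2 ≈ 1846.1 mm → R0 = 1305 × 1846 mm.
R1: ⌊1846/2⌋ × 1305 = 923 × 1305 mm
R2: ⌊1305/2⌋ × 923 = 652 × 923 mm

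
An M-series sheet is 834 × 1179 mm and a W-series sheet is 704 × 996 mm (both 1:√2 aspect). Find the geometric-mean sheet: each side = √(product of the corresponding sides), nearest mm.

Short side: √(834 · 704) = √587136 ≈ 766.2 → 766 mm
Long side: √(1179 · 996) = √1174284 ≈ 1083.6 → 1084 mm

766 × 1084 mm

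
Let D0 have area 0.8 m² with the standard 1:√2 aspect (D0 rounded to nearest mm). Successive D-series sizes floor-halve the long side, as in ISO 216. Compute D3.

Let D0's short side be w mm. w · w√2 = 0.8 m² = 800,000 mm², so w ≈ 752.1 mm and w√2 ≈ 1063.7 mm → D0 = 752 × 1064 mm.
D1: ⌊1064/2⌋ × 752 = 532 × 752 mm
D2: ⌊752/2⌋ × 532 = 376 × 532 mm
D3: ⌊532/2⌋ × 376 = 266 × 376 mm

266 × 376 mm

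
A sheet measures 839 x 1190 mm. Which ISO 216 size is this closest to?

Aspect ratio 1190/839 ≈ 1.418 — close to the ISO √2 ≈ 1.414.
In the A-series (A0 area = 1 m²): A0 = 841 × 1189 mm.
Off by 3 mm total — nearest standard size.

A0 (841 × 1189 mm)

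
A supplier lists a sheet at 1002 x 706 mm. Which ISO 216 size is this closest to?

Aspect ratio 1002/706 ≈ 1.419 — close to the ISO √2 ≈ 1.414.
In the B-series (B0 = 1000 × 1414 mm): B1 = 707 × 1000 mm.
Off by 3 mm total — nearest standard size.

B1 (707 × 1000 mm)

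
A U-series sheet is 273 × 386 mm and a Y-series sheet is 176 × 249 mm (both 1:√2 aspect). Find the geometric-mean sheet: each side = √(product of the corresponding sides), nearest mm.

219 × 310 mm

Short side: √(273 · 176) = √48048 ≈ 219.2 → 219 mm
Long side: √(386 · 249) = √96114 ≈ 310.0 → 310 mm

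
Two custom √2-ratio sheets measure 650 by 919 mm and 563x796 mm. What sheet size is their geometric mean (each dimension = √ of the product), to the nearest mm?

Short side: √(650 · 563) = √365950 ≈ 604.9 → 605 mm
Long side: √(919 · 796) = √731524 ≈ 855.3 → 855 mm

605 × 855 mm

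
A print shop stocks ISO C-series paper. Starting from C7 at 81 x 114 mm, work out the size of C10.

28 × 40 mm

C8: ⌊114/2⌋ × 81 = 57 × 81 mm
C9: ⌊81/2⌋ × 57 = 40 × 57 mm
C10: ⌊57/2⌋ × 40 = 28 × 40 mm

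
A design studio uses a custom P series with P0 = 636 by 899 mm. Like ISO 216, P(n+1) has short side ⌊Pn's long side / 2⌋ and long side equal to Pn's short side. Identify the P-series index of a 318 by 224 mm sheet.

P3

P0: 636 × 899 mm
P1: 449 × 636 mm
P2: 318 × 449 mm
P3: 224 × 318 mm
P4: 159 × 224 mm
→ matches P3.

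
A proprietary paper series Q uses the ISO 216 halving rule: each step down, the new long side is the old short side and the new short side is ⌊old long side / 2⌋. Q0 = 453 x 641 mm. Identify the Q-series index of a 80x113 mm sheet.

Q5

Q0: 453 × 641 mm
Q1: 320 × 453 mm
Q2: 226 × 320 mm
Q3: 160 × 226 mm
Q4: 113 × 160 mm
Q5: 80 × 113 mm
Q6: 56 × 80 mm
→ matches Q5.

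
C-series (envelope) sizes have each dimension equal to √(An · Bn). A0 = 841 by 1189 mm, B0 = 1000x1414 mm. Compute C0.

Short side: √(841 · 1000) = √841000 ≈ 917.1 → 917 mm
Long side: √(1189 · 1414) = √1681246 ≈ 1296.6 → 1297 mm

917 × 1297 mm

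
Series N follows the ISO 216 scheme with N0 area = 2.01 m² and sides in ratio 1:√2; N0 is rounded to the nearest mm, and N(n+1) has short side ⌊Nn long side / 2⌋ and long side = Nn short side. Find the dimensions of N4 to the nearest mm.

298 × 421 mm

Let N0's short side be w mm. w · w√2 = 2.01 m² = 2,010,000 mm², so w ≈ 1192.2 mm and w√2 ≈ 1686.0 mm → N0 = 1192 × 1686 mm.
N1: ⌊1686/2⌋ × 1192 = 843 × 1192 mm
N2: ⌊1192/2⌋ × 843 = 596 × 843 mm
N3: ⌊843/2⌋ × 596 = 421 × 596 mm
N4: ⌊596/2⌋ × 421 = 298 × 421 mm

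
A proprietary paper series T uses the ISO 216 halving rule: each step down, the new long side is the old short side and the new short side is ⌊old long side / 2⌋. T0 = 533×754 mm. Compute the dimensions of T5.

94 × 133 mm

T1 = 377 × 533 mm (from T0 by 1 halving).
T2: ⌊533/2⌋ × 377 = 266 × 377 mm
T3: ⌊377/2⌋ × 266 = 188 × 266 mm
T4: ⌊266/2⌋ × 188 = 133 × 188 mm
T5: ⌊188/2⌋ × 133 = 94 × 133 mm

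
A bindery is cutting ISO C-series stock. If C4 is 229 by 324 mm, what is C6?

C5: ⌊324/2⌋ × 229 = 162 × 229 mm
C6: ⌊229/2⌋ × 162 = 114 × 162 mm

114 × 162 mm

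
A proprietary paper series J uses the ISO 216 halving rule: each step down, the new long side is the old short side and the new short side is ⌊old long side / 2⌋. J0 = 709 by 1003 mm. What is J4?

177 × 250 mm

J1: ⌊1003/2⌋ × 709 = 501 × 709 mm
J2: ⌊709/2⌋ × 501 = 354 × 501 mm
J3: ⌊501/2⌋ × 354 = 250 × 354 mm
J4: ⌊354/2⌋ × 250 = 177 × 250 mm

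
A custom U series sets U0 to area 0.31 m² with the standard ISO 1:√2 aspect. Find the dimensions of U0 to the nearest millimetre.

Let the short side be w mm. Then w · w√2 = 0.31 m² = 310,000 mm².
w² = 310,000/√2, so w ≈ 468.2 mm; long side = w√2 ≈ 662.1 mm.

468 × 662 mm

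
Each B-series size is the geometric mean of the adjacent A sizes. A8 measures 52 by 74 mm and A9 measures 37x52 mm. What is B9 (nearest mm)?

44 × 62 mm

Short side: √(52 · 37) = √1924 ≈ 43.9 → 44 mm
Long side: √(74 · 52) = √3848 ≈ 62.0 → 62 mm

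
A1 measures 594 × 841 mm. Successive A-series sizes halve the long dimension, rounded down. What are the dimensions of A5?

148 × 210 mm

A2: ⌊841/2⌋ × 594 = 420 × 594 mm
A3: ⌊594/2⌋ × 420 = 297 × 420 mm
A4: ⌊420/2⌋ × 297 = 210 × 297 mm
A5: ⌊297/2⌋ × 210 = 148 × 210 mm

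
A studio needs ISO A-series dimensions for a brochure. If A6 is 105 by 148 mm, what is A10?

A7: ⌊148/2⌋ × 105 = 74 × 105 mm
A8: ⌊105/2⌋ × 74 = 52 × 74 mm
A9: ⌊74/2⌋ × 52 = 37 × 52 mm
A10: ⌊52/2⌋ × 37 = 26 × 37 mm

26 × 37 mm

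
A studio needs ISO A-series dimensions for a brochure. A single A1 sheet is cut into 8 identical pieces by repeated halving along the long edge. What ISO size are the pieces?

A4

8 = 2^3, so 3 halving steps.
A1 → A2 → … → A4 after 3 steps.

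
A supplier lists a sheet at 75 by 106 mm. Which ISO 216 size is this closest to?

Aspect ratio 106/75 ≈ 1.413 — close to the ISO √2 ≈ 1.414.
In the A-series (A0 area = 1 m²): A7 = 74 × 105 mm.
Off by 2 mm total — nearest standard size.

A7 (74 × 105 mm)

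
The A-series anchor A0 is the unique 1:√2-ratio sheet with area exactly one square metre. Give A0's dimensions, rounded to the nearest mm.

Let the short side be w mm. Then the long side is w√2 and w · w√2 = 10⁶ mm².
w² = 10⁶/√2, so w = 1000 / 2^(1/4) ≈ 840.9 mm; long side = 1000 · 2^(1/4) ≈ 1189.2 mm.

841 × 1189 mm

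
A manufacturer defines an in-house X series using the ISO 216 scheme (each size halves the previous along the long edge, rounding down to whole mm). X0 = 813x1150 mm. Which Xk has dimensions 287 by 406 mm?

X3

X0: 813 × 1150 mm
X1: 575 × 813 mm
X2: 406 × 575 mm
X3: 287 × 406 mm
X4: 203 × 287 mm
→ matches X3.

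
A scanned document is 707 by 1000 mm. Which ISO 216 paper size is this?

B1 (707 × 1000 mm)

Aspect ratio 1000/707 ≈ 1.414 — close to the ISO √2 ≈ 1.414.
In the B-series (B0 = 1000 × 1414 mm): B1 = 707 × 1000 mm.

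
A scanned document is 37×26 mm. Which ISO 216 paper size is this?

Aspect ratio 37/26 ≈ 1.423 — close to the ISO √2 ≈ 1.414.
In the A-series (A0 area = 1 m²): A10 = 26 × 37 mm.

A10 (26 × 37 mm)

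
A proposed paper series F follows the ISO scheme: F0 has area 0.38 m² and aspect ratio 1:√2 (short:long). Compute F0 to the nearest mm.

Let the short side be w mm. Then w · w√2 = 0.38 m² = 380,000 mm².
w² = 380,000/√2, so w ≈ 518.4 mm; long side = w√2 ≈ 733.1 mm.

518 × 733 mm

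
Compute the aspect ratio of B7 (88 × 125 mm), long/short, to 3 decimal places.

1.420

125 / 88 = 1.420
ISO 216 targets √2 ≈ 1.414; the +0.006 deviation is from mm rounding.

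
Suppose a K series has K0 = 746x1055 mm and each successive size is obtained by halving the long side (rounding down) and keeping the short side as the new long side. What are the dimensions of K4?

K1 = 527 × 746 mm (from K0 by 1 halving).
K2: ⌊746/2⌋ × 527 = 373 × 527 mm
K3: ⌊527/2⌋ × 373 = 263 × 373 mm
K4: ⌊373/2⌋ × 263 = 186 × 263 mm

186 × 263 mm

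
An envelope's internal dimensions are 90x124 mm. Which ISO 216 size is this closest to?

B7 (88 × 125 mm)

Aspect ratio 124/90 ≈ 1.378 (ISO target is √2 ≈ 1.414).
In the B-series (B0 = 1000 × 1414 mm): B7 = 88 × 125 mm.
Off by 3 mm total — nearest standard size.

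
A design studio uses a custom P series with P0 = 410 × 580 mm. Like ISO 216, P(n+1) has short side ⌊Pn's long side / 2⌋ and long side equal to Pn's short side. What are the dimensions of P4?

102 × 145 mm

P1 = 290 × 410 mm (from P0 by 1 halving).
P2: ⌊410/2⌋ × 290 = 205 × 290 mm
P3: ⌊290/2⌋ × 205 = 145 × 205 mm
P4: ⌊205/2⌋ × 145 = 102 × 145 mm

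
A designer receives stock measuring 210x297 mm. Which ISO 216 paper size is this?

A4 (210 × 297 mm)

Aspect ratio 297/210 ≈ 1.414 — close to the ISO √2 ≈ 1.414.
In the A-series (A0 area = 1 m²): A4 = 210 × 297 mm.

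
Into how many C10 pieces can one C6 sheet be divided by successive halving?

16

C6 = 114 × 162 mm; C10 = 28 × 40 mm.
Each halving step doubles the count; 4 steps from C6 to C10.
2^4 = 16.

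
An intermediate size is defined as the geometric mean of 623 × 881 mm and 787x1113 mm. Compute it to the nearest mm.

700 × 990 mm

Short side: √(623 · 787) = √490301 ≈ 700.2 → 700 mm
Long side: √(881 · 1113) = √980553 ≈ 990.2 → 990 mm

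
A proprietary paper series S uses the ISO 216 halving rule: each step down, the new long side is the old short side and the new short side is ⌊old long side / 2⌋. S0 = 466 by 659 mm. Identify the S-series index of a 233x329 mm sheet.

S2

S0: 466 × 659 mm
S1: 329 × 466 mm
S2: 233 × 329 mm
S3: 164 × 233 mm
→ matches S2.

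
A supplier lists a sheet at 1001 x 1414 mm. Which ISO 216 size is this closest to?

B0 (1000 × 1414 mm)

Aspect ratio 1414/1001 ≈ 1.413 — close to the ISO √2 ≈ 1.414.
In the B-series (B0 = 1000 × 1414 mm): B0 = 1000 × 1414 mm.
Off by 1 mm total — nearest standard size.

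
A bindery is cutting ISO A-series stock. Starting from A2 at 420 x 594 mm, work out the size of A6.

105 × 148 mm

A3: ⌊594/2⌋ × 420 = 297 × 420 mm
A4: ⌊420/2⌋ × 297 = 210 × 297 mm
A5: ⌊297/2⌋ × 210 = 148 × 210 mm
A6: ⌊210/2⌋ × 148 = 105 × 148 mm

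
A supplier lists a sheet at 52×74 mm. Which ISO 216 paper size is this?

A8 (52 × 74 mm)

Aspect ratio 74/52 ≈ 1.423 — close to the ISO √2 ≈ 1.414.
In the A-series (A0 area = 1 m²): A8 = 52 × 74 mm.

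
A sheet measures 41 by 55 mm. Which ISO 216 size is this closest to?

C9 (40 × 57 mm)

Aspect ratio 55/41 ≈ 1.341 (ISO target is √2 ≈ 1.414).
In the C-series (envelope sizes, between A and B): C9 = 40 × 57 mm.
Off by 3 mm total — nearest standard size.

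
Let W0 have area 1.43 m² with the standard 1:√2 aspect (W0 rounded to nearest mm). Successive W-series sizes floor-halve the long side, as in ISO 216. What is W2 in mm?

503 × 711 mm

Let W0's short side be w mm. w · w√2 = 1.43 m² = 1,430,000 mm², so w ≈ 1005.6 mm and w√2 ≈ 1422.1 mm → W0 = 1006 × 1422 mm.
W1: ⌊1422/2⌋ × 1006 = 711 × 1006 mm
W2: ⌊1006/2⌋ × 711 = 503 × 711 mm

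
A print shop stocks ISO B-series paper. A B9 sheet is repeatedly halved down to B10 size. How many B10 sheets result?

2

Each ISO step halves the sheet: 1 × B9 → 2 × B10
From B9 to B10 is 1 halving step: 2^1 = 2.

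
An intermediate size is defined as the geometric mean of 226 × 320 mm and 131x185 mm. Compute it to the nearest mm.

Short side: √(226 · 131) = √29606 ≈ 172.1 → 172 mm
Long side: √(320 · 185) = √59200 ≈ 243.3 → 243 mm

172 × 243 mm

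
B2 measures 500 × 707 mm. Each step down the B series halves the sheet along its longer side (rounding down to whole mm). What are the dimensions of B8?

62 × 88 mm

B3: ⌊707/2⌋ × 500 = 353 × 500 mm
B4: ⌊500/2⌋ × 353 = 250 × 353 mm
B5: ⌊353/2⌋ × 250 = 176 × 250 mm
B6: ⌊250/2⌋ × 176 = 125 × 176 mm
B7: ⌊176/2⌋ × 125 = 88 × 125 mm
B8: ⌊125/2⌋ × 88 = 62 × 88 mm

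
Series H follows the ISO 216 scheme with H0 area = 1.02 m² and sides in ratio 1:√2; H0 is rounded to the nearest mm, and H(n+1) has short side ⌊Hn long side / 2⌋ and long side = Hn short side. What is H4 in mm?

Let H0's short side be w mm. w · w√2 = 1.02 m² = 1,020,000 mm², so w ≈ 849.3 mm and w√2 ≈ 1201.0 mm → H0 = 849 × 1201 mm.
H1: ⌊1201/2⌋ × 849 = 600 × 849 mm
H2: ⌊849/2⌋ × 600 = 424 × 600 mm
H3: ⌊600/2⌋ × 424 = 300 × 424 mm
H4: ⌊424/2⌋ × 300 = 212 × 300 mm

212 × 300 mm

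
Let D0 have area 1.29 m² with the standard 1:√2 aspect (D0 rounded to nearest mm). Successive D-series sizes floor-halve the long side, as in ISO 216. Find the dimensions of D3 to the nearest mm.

Let D0's short side be w mm. w · w√2 = 1.29 m² = 1,290,000 mm², so w ≈ 955.1 mm and w√2 ≈ 1350.7 mm → D0 = 955 × 1351 mm.
D1: ⌊1351/2⌋ × 955 = 675 × 955 mm
D2: ⌊955/2⌋ × 675 = 477 × 675 mm
D3: ⌊675/2⌋ × 477 = 337 × 477 mm

337 × 477 mm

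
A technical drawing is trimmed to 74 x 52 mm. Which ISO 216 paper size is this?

A8 (52 × 74 mm)

Aspect ratio 74/52 ≈ 1.423 — close to the ISO √2 ≈ 1.414.
In the A-series (A0 area = 1 m²): A8 = 52 × 74 mm.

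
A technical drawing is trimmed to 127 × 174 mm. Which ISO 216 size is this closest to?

Aspect ratio 174/127 ≈ 1.370 (ISO target is √2 ≈ 1.414).
In the B-series (B0 = 1000 × 1414 mm): B6 = 125 × 176 mm.
Off by 4 mm total — nearest standard size.

B6 (125 × 176 mm)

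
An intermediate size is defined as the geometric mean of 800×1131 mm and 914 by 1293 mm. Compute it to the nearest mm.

855 × 1209 mm

Short side: √(800 · 914) = √731200 ≈ 855.1 → 855 mm
Long side: √(1131 · 1293) = √1462383 ≈ 1209.3 → 1209 mm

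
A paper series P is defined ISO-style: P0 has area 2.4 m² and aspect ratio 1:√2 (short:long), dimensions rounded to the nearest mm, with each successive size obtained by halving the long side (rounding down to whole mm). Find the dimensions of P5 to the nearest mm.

Let P0's short side be w mm. w · w√2 = 2.4 m² = 2,400,000 mm², so w ≈ 1302.7 mm and w√2 ≈ 1842.3 mm → P0 = 1303 × 1842 mm.
P1: ⌊1842/2⌋ × 1303 = 921 × 1303 mm
P2: ⌊1303/2⌋ × 921 = 651 × 921 mm
P3: ⌊921/2⌋ × 651 = 460 × 651 mm
P4: ⌊651/2⌋ × 460 = 325 × 460 mm
P5: ⌊460/2⌋ × 325 = 230 × 325 mm

230 × 325 mm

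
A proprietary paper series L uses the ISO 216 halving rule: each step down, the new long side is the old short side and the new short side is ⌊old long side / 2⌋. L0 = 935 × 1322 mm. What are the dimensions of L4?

L1: ⌊1322/2⌋ × 935 = 661 × 935 mm
L2: ⌊935/2⌋ × 661 = 467 × 661 mm
L3: ⌊661/2⌋ × 467 = 330 × 467 mm
L4: ⌊467/2⌋ × 330 = 233 × 330 mm

233 × 330 mm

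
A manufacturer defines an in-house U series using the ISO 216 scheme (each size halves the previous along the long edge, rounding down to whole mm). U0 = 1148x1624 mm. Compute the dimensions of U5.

203 × 287 mm

U1: ⌊1624/2⌋ × 1148 = 812 × 1148 mm
U2: ⌊1148/2⌋ × 812 = 574 × 812 mm
U3: ⌊812/2⌋ × 574 = 406 × 574 mm
U4: ⌊574/2⌋ × 406 = 287 × 406 mm
U5: ⌊406/2⌋ × 287 = 203 × 287 mm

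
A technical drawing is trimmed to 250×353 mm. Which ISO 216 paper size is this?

Aspect ratio 353/250 ≈ 1.412 — close to the ISO √2 ≈ 1.414.
In the B-series (B0 = 1000 × 1414 mm): B4 = 250 × 353 mm.

B4 (250 × 353 mm)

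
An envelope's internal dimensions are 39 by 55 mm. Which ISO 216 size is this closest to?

C9 (40 × 57 mm)

Aspect ratio 55/39 ≈ 1.410 — close to the ISO √2 ≈ 1.414.
In the C-series (envelope sizes, between A and B): C9 = 40 × 57 mm.
Off by 3 mm total — nearest standard size.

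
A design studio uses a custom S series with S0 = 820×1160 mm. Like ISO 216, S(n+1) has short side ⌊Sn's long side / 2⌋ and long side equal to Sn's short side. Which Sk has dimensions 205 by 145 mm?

S0: 820 × 1160 mm
S1: 580 × 820 mm
S2: 410 × 580 mm
S3: 290 × 410 mm
S4: 205 × 290 mm
S5: 145 × 205 mm
S6: 102 × 145 mm
→ matches S5.

S5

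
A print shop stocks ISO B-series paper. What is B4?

B0 = 1000 × 1414 mm (B0 has a 1000 mm short side, aspect 1:√2).
B1: ⌊1414/2⌋ × 1000 = 707 × 1000 mm
B2: ⌊1000/2⌋ × 707 = 500 × 707 mm
B3: ⌊707/2⌋ × 500 = 353 × 500 mm
B4: ⌊500/2⌋ × 353 = 250 × 353 mm

250 × 353 mm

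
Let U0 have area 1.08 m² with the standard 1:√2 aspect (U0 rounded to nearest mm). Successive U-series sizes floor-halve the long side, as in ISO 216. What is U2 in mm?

437 × 618 mm

Let U0's short side be w mm. w · w√2 = 1.08 m² = 1,080,000 mm², so w ≈ 873.9 mm and w√2 ≈ 1235.9 mm → U0 = 874 × 1236 mm.
U1: ⌊1236/2⌋ × 874 = 618 × 874 mm
U2: ⌊874/2⌋ × 618 = 437 × 618 mm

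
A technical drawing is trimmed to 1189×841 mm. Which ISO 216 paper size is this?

Aspect ratio 1189/841 ≈ 1.414 — close to the ISO √2 ≈ 1.414.
In the A-series (A0 area = 1 m²): A0 = 841 × 1189 mm.

A0 (841 × 1189 mm)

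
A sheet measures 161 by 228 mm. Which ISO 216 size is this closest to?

Aspect ratio 228/161 ≈ 1.416 — close to the ISO √2 ≈ 1.414.
In the C-series (envelope sizes, between A and B): C5 = 162 × 229 mm.
Off by 2 mm total — nearest standard size.

C5 (162 × 229 mm)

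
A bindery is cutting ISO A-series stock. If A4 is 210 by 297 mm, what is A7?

A5: ⌊297/2⌋ × 210 = 148 × 210 mm
A6: ⌊210/2⌋ × 148 = 105 × 148 mm
A7: ⌊148/2⌋ × 105 = 74 × 105 mm

74 × 105 mm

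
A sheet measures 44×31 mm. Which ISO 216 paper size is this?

Aspect ratio 44/31 ≈ 1.419 — close to the ISO √2 ≈ 1.414.
In the B-series (B0 = 1000 × 1414 mm): B10 = 31 × 44 mm.

B10 (31 × 44 mm)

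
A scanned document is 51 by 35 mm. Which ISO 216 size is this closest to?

Aspect ratio 51/35 ≈ 1.457 (ISO target is √2 ≈ 1.414).
In the A-series (A0 area = 1 m²): A9 = 37 × 52 mm.
Off by 3 mm total — nearest standard size.

A9 (37 × 52 mm)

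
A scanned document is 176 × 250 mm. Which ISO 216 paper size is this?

Aspect ratio 250/176 ≈ 1.420 — close to the ISO √2 ≈ 1.414.
In the B-series (B0 = 1000 × 1414 mm): B5 = 176 × 250 mm.

B5 (176 × 250 mm)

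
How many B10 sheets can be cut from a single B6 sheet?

16

Each ISO step halves the sheet: 1 × B6 → 2 × B7 → 4 × B8 → 8 × B9 → …
From B6 to B10 is 4 halving steps: 2^4 = 16.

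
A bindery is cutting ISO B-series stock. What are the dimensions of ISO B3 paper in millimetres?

B0 = 1000 × 1414 mm (B0 has a 1000 mm short side, aspect 1:√2).
B1: ⌊1414/2⌋ × 1000 = 707 × 1000 mm
B2: ⌊1000/2⌋ × 707 = 500 × 707 mm
B3: ⌊707/2⌋ × 500 = 353 × 500 mm

353 × 500 mm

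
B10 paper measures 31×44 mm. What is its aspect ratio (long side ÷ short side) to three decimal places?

1.419

44 / 31 = 1.419
ISO 216 targets √2 ≈ 1.414; the +0.005 deviation is from mm rounding.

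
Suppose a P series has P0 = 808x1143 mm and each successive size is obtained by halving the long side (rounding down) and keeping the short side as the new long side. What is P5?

P1: ⌊1143/2⌋ × 808 = 571 × 808 mm
P2: ⌊808/2⌋ × 571 = 404 × 571 mm
P3: ⌊571/2⌋ × 404 = 285 × 404 mm
P4: ⌊404/2⌋ × 285 = 202 × 285 mm
P5: ⌊285/2⌋ × 202 = 142 × 202 mm

142 × 202 mm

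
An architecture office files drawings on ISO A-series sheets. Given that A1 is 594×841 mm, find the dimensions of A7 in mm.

74 × 105 mm

A2: ⌊841/2⌋ × 594 = 420 × 594 mm
A3: ⌊594/2⌋ × 420 = 297 × 420 mm
A4: ⌊420/2⌋ × 297 = 210 × 297 mm
A5: ⌊297/2⌋ × 210 = 148 × 210 mm
A6: ⌊210/2⌋ × 148 = 105 × 148 mm
A7: ⌊148/2⌋ × 105 = 74 × 105 mm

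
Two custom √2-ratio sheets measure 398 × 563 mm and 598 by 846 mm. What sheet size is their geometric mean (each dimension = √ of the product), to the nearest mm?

Short side: √(398 · 598) = √238004 ≈ 487.9 → 488 mm
Long side: √(563 · 846) = √476298 ≈ 690.1 → 690 mm

488 × 690 mm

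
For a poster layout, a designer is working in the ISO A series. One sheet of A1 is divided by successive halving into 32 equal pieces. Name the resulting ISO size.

A6

32 = 2^5, so 5 halving steps.
A1 → A2 → … → A6 after 5 steps.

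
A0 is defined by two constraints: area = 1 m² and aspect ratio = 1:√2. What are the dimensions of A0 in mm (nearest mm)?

Let the short side be w mm. Then the long side is w√2 and w · w√2 = 10⁶ mm².
w² = 10⁶/√2, so w = 1000 / 2^(1/4) ≈ 840.9 mm; long side = 1000 · 2^(1/4) ≈ 1189.2 mm.

841 × 1189 mm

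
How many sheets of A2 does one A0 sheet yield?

4

Each ISO step halves the sheet: 1 × A0 → 2 × A1 → 4 × A2
From A0 to A2 is 2 halving steps: 2^2 = 4.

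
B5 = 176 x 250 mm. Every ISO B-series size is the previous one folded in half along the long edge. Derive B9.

B6: ⌊250/2⌋ × 176 = 125 × 176 mm
B7: ⌊176/2⌋ × 125 = 88 × 125 mm
B8: ⌊125/2⌋ × 88 = 62 × 88 mm
B9: ⌊88/2⌋ × 62 = 44 × 62 mm

44 × 62 mm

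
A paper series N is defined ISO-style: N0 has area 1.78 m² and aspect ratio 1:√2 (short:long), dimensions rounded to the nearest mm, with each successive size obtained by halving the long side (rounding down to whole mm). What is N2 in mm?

Let N0's short side be w mm. w · w√2 = 1.78 m² = 1,780,000 mm², so w ≈ 1121.9 mm and w√2 ≈ 1586.6 mm → N0 = 1122 × 1587 mm.
N1: ⌊1587/2⌋ × 1122 = 793 × 1122 mm
N2: ⌊1122/2⌋ × 793 = 561 × 793 mm

561 × 793 mm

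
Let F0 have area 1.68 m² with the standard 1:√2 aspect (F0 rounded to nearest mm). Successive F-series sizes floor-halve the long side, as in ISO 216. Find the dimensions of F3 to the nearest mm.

385 × 545 mm

Let F0's short side be w mm. w · w√2 = 1.68 m² = 1,680,000 mm², so w ≈ 1089.9 mm and w√2 ≈ 1541.4 mm → F0 = 1090 × 1541 mm.
F1: ⌊1541/2⌋ × 1090 = 770 × 1090 mm
F2: ⌊1090/2⌋ × 770 = 545 × 770 mm
F3: ⌊770/2⌋ × 545 = 385 × 545 mm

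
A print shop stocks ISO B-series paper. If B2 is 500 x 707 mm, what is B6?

125 × 176 mm

B3: ⌊707/2⌋ × 500 = 353 × 500 mm
B4: ⌊500/2⌋ × 353 = 250 × 353 mm
B5: ⌊353/2⌋ × 250 = 176 × 250 mm
B6: ⌊250/2⌋ × 176 = 125 × 176 mm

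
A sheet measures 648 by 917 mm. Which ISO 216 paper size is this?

C1 (648 × 917 mm)

Aspect ratio 917/648 ≈ 1.415 — close to the ISO √2 ≈ 1.414.
In the C-series (envelope sizes, between A and B): C1 = 648 × 917 mm.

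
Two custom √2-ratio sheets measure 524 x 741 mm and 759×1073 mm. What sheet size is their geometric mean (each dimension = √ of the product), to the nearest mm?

Short side: √(524 · 759) = √397716 ≈ 630.6 → 631 mm
Long side: √(741 · 1073) = √795093 ≈ 891.7 → 892 mm

631 × 892 mm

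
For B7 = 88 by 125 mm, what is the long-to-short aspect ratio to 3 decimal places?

1.420

125 / 88 = 1.420
ISO 216 targets √2 ≈ 1.414; the +0.006 deviation is from mm rounding.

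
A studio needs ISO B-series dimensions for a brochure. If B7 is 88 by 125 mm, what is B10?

31 × 44 mm

B8: ⌊125/2⌋ × 88 = 62 × 88 mm
B9: ⌊88/2⌋ × 62 = 44 × 62 mm
B10: ⌊62/2⌋ × 44 = 31 × 44 mm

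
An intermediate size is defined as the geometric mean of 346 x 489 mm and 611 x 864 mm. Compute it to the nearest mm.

Short side: √(346 · 611) = √211406 ≈ 459.8 → 460 mm
Long side: √(489 · 864) = √422496 ≈ 650.0 → 650 mm

460 × 650 mm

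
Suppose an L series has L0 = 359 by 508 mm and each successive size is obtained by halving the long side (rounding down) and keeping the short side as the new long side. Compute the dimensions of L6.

44 × 63 mm

L1: ⌊508/2⌋ × 359 = 254 × 359 mm
L2: ⌊359/2⌋ × 254 = 179 × 254 mm
L3: ⌊254/2⌋ × 179 = 127 × 179 mm
L4: ⌊179/2⌋ × 127 = 89 × 127 mm
L5: ⌊127/2⌋ × 89 = 63 × 89 mm
L6: ⌊89/2⌋ × 63 = 44 × 63 mm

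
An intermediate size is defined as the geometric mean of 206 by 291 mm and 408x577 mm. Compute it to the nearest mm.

Short side: √(206 · 408) = √84048 ≈ 289.9 → 290 mm
Long side: √(291 · 577) = √167907 ≈ 409.8 → 410 mm

290 × 410 mm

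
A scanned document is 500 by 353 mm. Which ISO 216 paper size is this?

Aspect ratio 500/353 ≈ 1.416 — close to the ISO √2 ≈ 1.414.
In the B-series (B0 = 1000 × 1414 mm): B3 = 353 × 500 mm.

B3 (353 × 500 mm)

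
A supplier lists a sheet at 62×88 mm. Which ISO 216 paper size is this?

Aspect ratio 88/62 ≈ 1.419 — close to the ISO √2 ≈ 1.414.
In the B-series (B0 = 1000 × 1414 mm): B8 = 62 × 88 mm.

B8 (62 × 88 mm)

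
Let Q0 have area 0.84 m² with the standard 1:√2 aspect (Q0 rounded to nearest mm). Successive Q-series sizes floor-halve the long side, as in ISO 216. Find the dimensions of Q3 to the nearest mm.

Let Q0's short side be w mm. w · w√2 = 0.84 m² = 840,000 mm², so w ≈ 770.7 mm and w√2 ≈ 1089.9 mm → Q0 = 771 × 1090 mm.
Q1: ⌊1090/2⌋ × 771 = 545 × 771 mm
Q2: ⌊771/2⌋ × 545 = 385 × 545 mm
Q3: ⌊545/2⌋ × 385 = 272 × 385 mm

272 × 385 mm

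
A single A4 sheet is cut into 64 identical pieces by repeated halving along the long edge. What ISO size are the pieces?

64 = 2^6, so 6 halving steps.
A4 → A5 → … → A10 after 6 steps.

A10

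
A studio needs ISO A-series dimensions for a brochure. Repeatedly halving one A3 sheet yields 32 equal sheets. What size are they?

32 = 2^5, so 5 halving steps.
A3 → A4 → … → A8 after 5 steps.

A8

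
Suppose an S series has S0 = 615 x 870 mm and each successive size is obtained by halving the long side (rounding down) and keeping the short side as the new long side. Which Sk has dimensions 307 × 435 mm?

S2

S0: 615 × 870 mm
S1: 435 × 615 mm
S2: 307 × 435 mm
S3: 217 × 307 mm
→ matches S2.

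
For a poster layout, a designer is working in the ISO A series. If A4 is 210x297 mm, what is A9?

A5: ⌊297/2⌋ × 210 = 148 × 210 mm
A6: ⌊210/2⌋ × 148 = 105 × 148 mm
A7: ⌊148/2⌋ × 105 = 74 × 105 mm
A8: ⌊105/2⌋ × 74 = 52 × 74 mm
A9: ⌊74/2⌋ × 52 = 37 × 52 mm

37 × 52 mm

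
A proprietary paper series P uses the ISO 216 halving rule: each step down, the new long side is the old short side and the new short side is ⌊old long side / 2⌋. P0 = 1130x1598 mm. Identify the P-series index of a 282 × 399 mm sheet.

P0: 1130 × 1598 mm
P1: 799 × 1130 mm
P2: 565 × 799 mm
P3: 399 × 565 mm
P4: 282 × 399 mm
P5: 199 × 282 mm
→ matches P4.

P4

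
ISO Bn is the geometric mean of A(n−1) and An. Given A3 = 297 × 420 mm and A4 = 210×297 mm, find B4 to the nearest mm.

Short side: √(297 · 210) = √62370 ≈ 249.7 → 250 mm
Long side: √(420 · 297) = √124740 ≈ 353.2 → 353 mm

250 × 353 mm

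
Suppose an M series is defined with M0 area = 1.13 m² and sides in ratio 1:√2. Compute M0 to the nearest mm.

894 × 1264 mm

Let the short side be w mm. Then w · w√2 = 1.13 m² = 1,130,000 mm².
w² = 1,130,000/√2, so w ≈ 893.9 mm; long side = w√2 ≈ 1264.1 mm.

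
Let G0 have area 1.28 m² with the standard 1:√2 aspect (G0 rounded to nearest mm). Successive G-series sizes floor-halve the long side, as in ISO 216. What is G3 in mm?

336 × 475 mm

Let G0's short side be w mm. w · w√2 = 1.28 m² = 1,280,000 mm², so w ≈ 951.4 mm and w√2 ≈ 1345.4 mm → G0 = 951 × 1345 mm.
G1: ⌊1345/2⌋ × 951 = 672 × 951 mm
G2: ⌊951/2⌋ × 672 = 475 × 672 mm
G3: ⌊672/2⌋ × 475 = 336 × 475 mm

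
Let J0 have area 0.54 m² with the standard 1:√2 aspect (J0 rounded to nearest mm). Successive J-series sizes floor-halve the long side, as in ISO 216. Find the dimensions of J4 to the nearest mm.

Let J0's short side be w mm. w · w√2 = 0.54 m² = 540,000 mm², so w ≈ 617.9 mm and w√2 ≈ 873.9 mm → J0 = 618 × 874 mm.
J1: ⌊874/2⌋ × 618 = 437 × 618 mm
J2: ⌊618/2⌋ × 437 = 309 × 437 mm
J3: ⌊437/2⌋ × 309 = 218 × 309 mm
J4: ⌊309/2⌋ × 218 = 154 × 218 mm

154 × 218 mm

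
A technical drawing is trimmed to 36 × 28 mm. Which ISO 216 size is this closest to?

A10 (26 × 37 mm)

Aspect ratio 36/28 ≈ 1.286 (ISO target is √2 ≈ 1.414).
In the A-series (A0 area = 1 m²): A10 = 26 × 37 mm.
Off by 3 mm total — nearest standard size.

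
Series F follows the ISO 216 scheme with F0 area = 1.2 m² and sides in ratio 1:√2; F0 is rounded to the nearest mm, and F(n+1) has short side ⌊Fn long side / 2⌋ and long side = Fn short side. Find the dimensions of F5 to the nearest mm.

Let F0's short side be w mm. w · w√2 = 1.2 m² = 1,200,000 mm², so w ≈ 921.2 mm and w√2 ≈ 1302.7 mm → F0 = 921 × 1303 mm.
F1: ⌊1303/2⌋ × 921 = 651 × 921 mm
F2: ⌊921/2⌋ × 651 = 460 × 651 mm
F3: ⌊651/2⌋ × 460 = 325 × 460 mm
F4: ⌊460/2⌋ × 325 = 230 × 325 mm
F5: ⌊325/2⌋ × 230 = 162 × 230 mm

162 × 230 mm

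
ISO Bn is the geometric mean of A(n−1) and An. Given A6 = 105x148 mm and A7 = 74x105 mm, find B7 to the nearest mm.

88 × 125 mm

Short side: √(105 · 74) = √7770 ≈ 88.1 → 88 mm
Long side: √(148 · 105) = √15540 ≈ 124.7 → 125 mm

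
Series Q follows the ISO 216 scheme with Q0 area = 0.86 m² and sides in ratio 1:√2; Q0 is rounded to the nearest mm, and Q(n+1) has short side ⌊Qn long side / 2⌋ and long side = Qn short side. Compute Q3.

275 × 390 mm

Let Q0's short side be w mm. w · w√2 = 0.86 m² = 860,000 mm², so w ≈ 779.8 mm and w√2 ≈ 1102.8 mm → Q0 = 780 × 1103 mm.
Q1: ⌊1103/2⌋ × 780 = 551 × 780 mm
Q2: ⌊780/2⌋ × 551 = 390 × 551 mm
Q3: ⌊551/2⌋ × 390 = 275 × 390 mm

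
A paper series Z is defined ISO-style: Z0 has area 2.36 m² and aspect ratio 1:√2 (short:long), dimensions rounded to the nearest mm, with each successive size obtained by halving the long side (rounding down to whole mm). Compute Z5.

228 × 323 mm

Let Z0's short side be w mm. w · w√2 = 2.36 m² = 2,360,000 mm², so w ≈ 1291.8 mm and w√2 ≈ 1826.9 mm → Z0 = 1292 × 1827 mm.
Z1: ⌊1827/2⌋ × 1292 = 913 × 1292 mm
Z2: ⌊1292/2⌋ × 913 = 646 × 913 mm
Z3: ⌊913/2⌋ × 646 = 456 × 646 mm
Z4: ⌊646/2⌋ × 456 = 323 × 456 mm
Z5: ⌊456/2⌋ × 323 = 228 × 323 mm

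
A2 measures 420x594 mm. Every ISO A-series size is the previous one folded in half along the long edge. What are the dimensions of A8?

A3: ⌊594/2⌋ × 420 = 297 × 420 mm
A4: ⌊420/2⌋ × 297 = 210 × 297 mm
A5: ⌊297/2⌋ × 210 = 148 × 210 mm
A6: ⌊210/2⌋ × 148 = 105 × 148 mm
A7: ⌊148/2⌋ × 105 = 74 × 105 mm
A8: ⌊105/2⌋ × 74 = 52 × 74 mm

52 × 74 mm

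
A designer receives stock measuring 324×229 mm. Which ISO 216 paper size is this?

Aspect ratio 324/229 ≈ 1.415 — close to the ISO √2 ≈ 1.414.
In the C-series (envelope sizes, between A and B): C4 = 229 × 324 mm.

C4 (229 × 324 mm)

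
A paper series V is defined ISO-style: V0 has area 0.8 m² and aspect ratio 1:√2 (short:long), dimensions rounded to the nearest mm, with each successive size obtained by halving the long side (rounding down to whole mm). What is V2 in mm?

376 × 532 mm

Let V0's short side be w mm. w · w√2 = 0.8 m² = 800,000 mm², so w ≈ 752.1 mm and w√2 ≈ 1063.7 mm → V0 = 752 × 1064 mm.
V1: ⌊1064/2⌋ × 752 = 532 × 752 mm
V2: ⌊752/2⌋ × 532 = 376 × 532 mm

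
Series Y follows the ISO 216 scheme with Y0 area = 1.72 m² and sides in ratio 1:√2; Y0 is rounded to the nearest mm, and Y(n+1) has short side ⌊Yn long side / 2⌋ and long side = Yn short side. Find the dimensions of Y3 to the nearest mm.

390 × 551 mm

Let Y0's short side be w mm. w · w√2 = 1.72 m² = 1,720,000 mm², so w ≈ 1102.8 mm and w√2 ≈ 1559.6 mm → Y0 = 1103 × 1560 mm.
Y1: ⌊1560/2⌋ × 1103 = 780 × 1103 mm
Y2: ⌊1103/2⌋ × 780 = 551 × 780 mm
Y3: ⌊780/2⌋ × 551 = 390 × 551 mm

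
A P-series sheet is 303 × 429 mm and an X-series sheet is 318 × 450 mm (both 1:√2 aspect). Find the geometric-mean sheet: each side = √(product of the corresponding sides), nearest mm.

310 × 439 mm

Short side: √(303 · 318) = √96354 ≈ 310.4 → 310 mm
Long side: √(429 · 450) = √193050 ≈ 439.4 → 439 mm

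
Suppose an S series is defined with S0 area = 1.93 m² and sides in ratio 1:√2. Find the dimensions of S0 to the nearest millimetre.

1168 × 1652 mm

Let the short side be w mm. Then w · w√2 = 1.93 m² = 1,930,000 mm².
w² = 1,930,000/√2, so w ≈ 1168.2 mm; long side = w√2 ≈ 1652.1 mm.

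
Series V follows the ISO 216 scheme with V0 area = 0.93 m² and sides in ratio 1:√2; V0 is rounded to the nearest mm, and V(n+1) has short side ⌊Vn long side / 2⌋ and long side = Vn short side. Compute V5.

143 × 202 mm

Let V0's short side be w mm. w · w√2 = 0.93 m² = 930,000 mm², so w ≈ 810.9 mm and w√2 ≈ 1146.8 mm → V0 = 811 × 1147 mm.
V1: ⌊1147/2⌋ × 811 = 573 × 811 mm
V2: ⌊811/2⌋ × 573 = 405 × 573 mm
V3: ⌊573/2⌋ × 405 = 286 × 405 mm
V4: ⌊405/2⌋ × 286 = 202 × 286 mm
V5: ⌊286/2⌋ × 202 = 143 × 202 mm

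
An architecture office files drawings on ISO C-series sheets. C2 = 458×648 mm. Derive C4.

C3: ⌊648/2⌋ × 458 = 324 × 458 mm
C4: ⌊458/2⌋ × 324 = 229 × 324 mm

229 × 324 mm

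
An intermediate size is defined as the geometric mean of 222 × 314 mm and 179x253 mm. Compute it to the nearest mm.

Short side: √(222 · 179) = √39738 ≈ 199.3 → 199 mm
Long side: √(314 · 253) = √79442 ≈ 281.9 → 282 mm

199 × 282 mm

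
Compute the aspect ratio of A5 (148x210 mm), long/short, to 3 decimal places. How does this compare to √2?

1.419

210 / 148 = 1.419
ISO 216 targets √2 ≈ 1.414; the +0.005 deviation is from mm rounding.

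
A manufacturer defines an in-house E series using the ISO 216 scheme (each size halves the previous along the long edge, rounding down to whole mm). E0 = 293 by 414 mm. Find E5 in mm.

E1: ⌊414/2⌋ × 293 = 207 × 293 mm
E2: ⌊293/2⌋ × 207 = 146 × 207 mm
E3: ⌊207/2⌋ × 146 = 103 × 146 mm
E4: ⌊146/2⌋ × 103 = 73 × 103 mm
E5: ⌊103/2⌋ × 73 = 51 × 73 mm

51 × 73 mm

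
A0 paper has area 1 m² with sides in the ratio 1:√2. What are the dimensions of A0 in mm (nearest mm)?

841 × 1189 mm

Let the short side be w mm. Then the long side is w√2 and w · w√2 = 10⁶ mm².
w² = 10⁶/√2, so w = 1000 / 2^(1/4) ≈ 840.9 mm; long side = 1000 · 2^(1/4) ≈ 1189.2 mm.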